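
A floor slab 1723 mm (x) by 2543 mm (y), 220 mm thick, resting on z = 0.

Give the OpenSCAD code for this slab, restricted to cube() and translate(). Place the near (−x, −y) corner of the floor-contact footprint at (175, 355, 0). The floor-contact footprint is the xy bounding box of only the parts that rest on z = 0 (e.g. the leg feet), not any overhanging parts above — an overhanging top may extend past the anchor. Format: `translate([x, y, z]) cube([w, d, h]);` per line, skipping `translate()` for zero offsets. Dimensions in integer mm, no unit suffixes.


translate([175, 355, 0]) cube([1723, 2543, 220]);


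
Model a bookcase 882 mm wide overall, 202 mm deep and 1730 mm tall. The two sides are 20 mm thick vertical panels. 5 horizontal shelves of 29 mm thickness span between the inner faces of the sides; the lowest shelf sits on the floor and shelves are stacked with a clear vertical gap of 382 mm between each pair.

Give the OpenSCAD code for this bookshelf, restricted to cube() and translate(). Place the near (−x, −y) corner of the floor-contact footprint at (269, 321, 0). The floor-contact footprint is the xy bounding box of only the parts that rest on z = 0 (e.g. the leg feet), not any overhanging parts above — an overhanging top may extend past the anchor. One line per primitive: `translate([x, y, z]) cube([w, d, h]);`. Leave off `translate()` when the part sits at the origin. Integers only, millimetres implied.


translate([269, 321, 0]) cube([20, 202, 1730]);
translate([1131, 321, 0]) cube([20, 202, 1730]);
translate([289, 321, 0]) cube([842, 202, 29]);
translate([289, 321, 411]) cube([842, 202, 29]);
translate([289, 321, 822]) cube([842, 202, 29]);
translate([289, 321, 1233]) cube([842, 202, 29]);
translate([289, 321, 1644]) cube([842, 202, 29]);


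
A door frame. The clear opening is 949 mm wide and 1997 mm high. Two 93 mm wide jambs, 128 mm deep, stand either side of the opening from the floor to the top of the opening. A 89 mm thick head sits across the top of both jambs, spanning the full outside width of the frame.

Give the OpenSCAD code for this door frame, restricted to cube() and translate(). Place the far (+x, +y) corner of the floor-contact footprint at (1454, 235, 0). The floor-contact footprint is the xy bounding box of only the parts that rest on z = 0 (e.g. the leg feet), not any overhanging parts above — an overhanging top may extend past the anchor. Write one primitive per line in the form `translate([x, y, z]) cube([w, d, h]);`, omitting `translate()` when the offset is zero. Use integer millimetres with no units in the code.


translate([319, 107, 0]) cube([93, 128, 1997]);
translate([1361, 107, 0]) cube([93, 128, 1997]);
translate([319, 107, 1997]) cube([1135, 128, 89]);


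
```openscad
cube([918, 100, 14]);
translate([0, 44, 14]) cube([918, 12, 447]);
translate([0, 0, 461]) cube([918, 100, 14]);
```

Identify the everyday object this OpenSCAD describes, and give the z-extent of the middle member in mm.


An I-beam. The web height is 447 mm.

Two wide flanges with a thin centred web — an I-beam. Overall 475 mm minus two 14 mm flanges gives a web of 475 − 2·14 = 447 mm.


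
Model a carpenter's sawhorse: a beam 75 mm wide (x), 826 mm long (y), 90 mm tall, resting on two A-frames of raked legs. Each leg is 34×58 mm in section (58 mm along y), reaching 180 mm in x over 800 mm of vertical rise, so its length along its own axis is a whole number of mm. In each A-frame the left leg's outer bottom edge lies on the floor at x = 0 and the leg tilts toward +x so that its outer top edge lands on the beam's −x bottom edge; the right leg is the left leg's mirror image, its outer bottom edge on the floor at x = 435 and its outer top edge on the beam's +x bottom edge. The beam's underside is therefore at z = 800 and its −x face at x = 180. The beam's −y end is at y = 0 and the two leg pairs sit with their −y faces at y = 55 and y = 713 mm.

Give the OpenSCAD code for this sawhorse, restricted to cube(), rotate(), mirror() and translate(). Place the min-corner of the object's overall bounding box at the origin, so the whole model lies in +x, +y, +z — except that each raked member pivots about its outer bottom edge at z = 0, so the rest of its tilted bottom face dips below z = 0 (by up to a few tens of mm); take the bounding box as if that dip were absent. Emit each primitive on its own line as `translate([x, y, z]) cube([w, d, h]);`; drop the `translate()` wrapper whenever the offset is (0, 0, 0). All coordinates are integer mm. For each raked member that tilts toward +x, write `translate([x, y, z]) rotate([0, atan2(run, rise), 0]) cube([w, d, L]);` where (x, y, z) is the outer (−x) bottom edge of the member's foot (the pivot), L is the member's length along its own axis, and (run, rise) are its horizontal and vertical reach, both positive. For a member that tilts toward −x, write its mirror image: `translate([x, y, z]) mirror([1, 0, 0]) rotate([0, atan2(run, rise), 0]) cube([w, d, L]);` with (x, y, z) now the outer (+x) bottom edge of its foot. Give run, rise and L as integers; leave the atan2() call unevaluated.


// leg length = √(180² + 800²) = 820
// right-leg outer foot x = 2·180 + 75 = 435
// beam min-corner = (180, 0, 800)
translate([180, 0, 800]) cube([75, 826, 90]);
translate([0, 55, 0]) rotate([0, atan2(180, 800), 0]) cube([34, 58, 820]);
translate([435, 55, 0]) mirror([1, 0, 0]) rotate([0, atan2(180, 800), 0]) cube([34, 58, 820]);
translate([0, 713, 0]) rotate([0, atan2(180, 800), 0]) cube([34, 58, 820]);
translate([435, 713, 0]) mirror([1, 0, 0]) rotate([0, atan2(180, 800), 0]) cube([34, 58, 820]);


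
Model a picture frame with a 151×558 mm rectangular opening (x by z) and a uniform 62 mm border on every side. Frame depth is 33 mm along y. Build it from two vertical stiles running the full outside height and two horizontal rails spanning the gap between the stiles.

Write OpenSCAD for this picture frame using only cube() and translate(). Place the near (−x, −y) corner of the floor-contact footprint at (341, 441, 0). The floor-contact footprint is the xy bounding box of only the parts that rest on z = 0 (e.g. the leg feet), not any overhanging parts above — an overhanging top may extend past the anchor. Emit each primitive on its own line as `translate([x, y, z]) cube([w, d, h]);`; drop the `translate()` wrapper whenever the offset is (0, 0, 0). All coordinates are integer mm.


translate([341, 441, 0]) cube([62, 33, 682]);
translate([554, 441, 0]) cube([62, 33, 682]);
translate([403, 441, 0]) cube([151, 33, 62]);
translate([403, 441, 620]) cube([151, 33, 62]);


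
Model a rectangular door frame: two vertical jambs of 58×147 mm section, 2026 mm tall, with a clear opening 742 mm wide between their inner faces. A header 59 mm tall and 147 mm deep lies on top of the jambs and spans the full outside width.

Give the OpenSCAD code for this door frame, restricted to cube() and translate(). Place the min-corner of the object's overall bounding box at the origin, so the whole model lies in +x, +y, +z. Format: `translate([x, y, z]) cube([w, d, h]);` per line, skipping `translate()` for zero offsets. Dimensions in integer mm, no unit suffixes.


cube([58, 147, 2026]);
translate([800, 0, 0]) cube([58, 147, 2026]);
translate([0, 0, 2026]) cube([858, 147, 59]);


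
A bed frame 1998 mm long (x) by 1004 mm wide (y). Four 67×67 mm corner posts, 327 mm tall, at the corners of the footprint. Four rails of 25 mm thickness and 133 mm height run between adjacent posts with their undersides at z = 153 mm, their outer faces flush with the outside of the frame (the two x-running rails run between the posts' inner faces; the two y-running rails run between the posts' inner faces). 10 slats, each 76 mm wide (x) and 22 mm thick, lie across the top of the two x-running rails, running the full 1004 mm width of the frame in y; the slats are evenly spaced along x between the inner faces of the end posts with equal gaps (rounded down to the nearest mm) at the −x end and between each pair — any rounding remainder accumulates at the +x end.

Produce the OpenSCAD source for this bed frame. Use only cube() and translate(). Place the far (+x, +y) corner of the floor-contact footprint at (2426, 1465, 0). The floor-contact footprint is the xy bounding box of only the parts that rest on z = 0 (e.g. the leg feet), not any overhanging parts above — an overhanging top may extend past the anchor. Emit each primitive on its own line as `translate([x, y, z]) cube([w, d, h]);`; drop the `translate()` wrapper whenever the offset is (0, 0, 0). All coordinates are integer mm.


translate([428, 461, 0]) cube([67, 67, 327]);
translate([428, 1398, 0]) cube([67, 67, 327]);
translate([2359, 461, 0]) cube([67, 67, 327]);
translate([2359, 1398, 0]) cube([67, 67, 327]);
translate([495, 461, 153]) cube([1864, 25, 133]);
translate([495, 1440, 153]) cube([1864, 25, 133]);
translate([428, 528, 153]) cube([25, 870, 133]);
translate([2401, 528, 153]) cube([25, 870, 133]);
translate([595, 461, 286]) cube([76, 1004, 22]);
translate([771, 461, 286]) cube([76, 1004, 22]);
translate([947, 461, 286]) cube([76, 1004, 22]);
translate([1123, 461, 286]) cube([76, 1004, 22]);
translate([1299, 461, 286]) cube([76, 1004, 22]);
translate([1475, 461, 286]) cube([76, 1004, 22]);
translate([1651, 461, 286]) cube([76, 1004, 22]);
translate([1827, 461, 286]) cube([76, 1004, 22]);
translate([2003, 461, 286]) cube([76, 1004, 22]);
translate([2179, 461, 286]) cube([76, 1004, 22]);


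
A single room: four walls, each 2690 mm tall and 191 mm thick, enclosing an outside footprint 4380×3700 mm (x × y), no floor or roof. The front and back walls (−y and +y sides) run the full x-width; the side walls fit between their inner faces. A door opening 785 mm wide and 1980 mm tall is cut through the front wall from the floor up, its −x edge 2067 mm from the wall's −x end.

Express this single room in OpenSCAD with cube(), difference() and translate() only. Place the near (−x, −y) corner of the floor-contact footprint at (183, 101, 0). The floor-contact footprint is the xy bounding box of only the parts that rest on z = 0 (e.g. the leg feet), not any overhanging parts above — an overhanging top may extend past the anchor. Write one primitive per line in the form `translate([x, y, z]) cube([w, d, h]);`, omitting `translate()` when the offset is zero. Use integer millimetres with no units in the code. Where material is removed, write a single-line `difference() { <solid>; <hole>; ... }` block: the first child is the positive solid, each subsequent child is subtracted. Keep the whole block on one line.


difference() { translate([183, 101, 0]) cube([4380, 191, 2690]); translate([2250, 101, 0]) cube([785, 191, 1980]); }
translate([183, 3610, 0]) cube([4380, 191, 2690]);
translate([183, 292, 0]) cube([191, 3318, 2690]);
translate([4372, 292, 0]) cube([191, 3318, 2690]);


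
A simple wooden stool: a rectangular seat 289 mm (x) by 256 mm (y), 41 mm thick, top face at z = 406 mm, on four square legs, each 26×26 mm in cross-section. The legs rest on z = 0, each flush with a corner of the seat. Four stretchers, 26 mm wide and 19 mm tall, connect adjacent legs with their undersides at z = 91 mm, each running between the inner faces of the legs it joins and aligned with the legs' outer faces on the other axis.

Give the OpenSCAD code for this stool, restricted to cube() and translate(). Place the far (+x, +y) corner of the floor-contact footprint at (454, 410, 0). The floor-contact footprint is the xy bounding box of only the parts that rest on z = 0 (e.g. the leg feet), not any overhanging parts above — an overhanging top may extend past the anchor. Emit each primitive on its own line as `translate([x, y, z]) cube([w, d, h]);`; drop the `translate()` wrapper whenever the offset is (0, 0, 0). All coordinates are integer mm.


translate([165, 154, 365]) cube([289, 256, 41]);
translate([165, 154, 0]) cube([26, 26, 365]);
translate([428, 154, 0]) cube([26, 26, 365]);
translate([165, 384, 0]) cube([26, 26, 365]);
translate([428, 384, 0]) cube([26, 26, 365]);
translate([191, 154, 91]) cube([237, 26, 19]);
translate([191, 384, 91]) cube([237, 26, 19]);
translate([165, 180, 91]) cube([26, 204, 19]);
translate([428, 180, 91]) cube([26, 204, 19]);


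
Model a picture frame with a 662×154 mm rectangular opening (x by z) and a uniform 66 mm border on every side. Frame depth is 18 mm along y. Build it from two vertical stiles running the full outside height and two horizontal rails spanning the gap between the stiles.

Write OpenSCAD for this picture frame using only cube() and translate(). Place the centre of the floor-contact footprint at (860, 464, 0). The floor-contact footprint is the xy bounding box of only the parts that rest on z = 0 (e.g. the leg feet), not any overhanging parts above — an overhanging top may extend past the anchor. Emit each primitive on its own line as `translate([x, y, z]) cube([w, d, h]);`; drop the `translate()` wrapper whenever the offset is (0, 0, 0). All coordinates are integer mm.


translate([463, 455, 0]) cube([66, 18, 286]);
translate([1191, 455, 0]) cube([66, 18, 286]);
translate([529, 455, 0]) cube([662, 18, 66]);
translate([529, 455, 220]) cube([662, 18, 66]);


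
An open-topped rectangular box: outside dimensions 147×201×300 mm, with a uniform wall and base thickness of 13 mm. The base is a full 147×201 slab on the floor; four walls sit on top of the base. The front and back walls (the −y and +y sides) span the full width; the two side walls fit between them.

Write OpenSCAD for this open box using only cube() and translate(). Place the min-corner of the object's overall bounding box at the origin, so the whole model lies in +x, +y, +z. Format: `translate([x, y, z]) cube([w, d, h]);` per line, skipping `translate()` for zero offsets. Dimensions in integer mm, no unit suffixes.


cube([147, 201, 13]);
translate([0, 0, 13]) cube([147, 13, 287]);
translate([0, 188, 13]) cube([147, 13, 287]);
translate([0, 13, 13]) cube([13, 175, 287]);
translate([134, 13, 13]) cube([13, 175, 287]);


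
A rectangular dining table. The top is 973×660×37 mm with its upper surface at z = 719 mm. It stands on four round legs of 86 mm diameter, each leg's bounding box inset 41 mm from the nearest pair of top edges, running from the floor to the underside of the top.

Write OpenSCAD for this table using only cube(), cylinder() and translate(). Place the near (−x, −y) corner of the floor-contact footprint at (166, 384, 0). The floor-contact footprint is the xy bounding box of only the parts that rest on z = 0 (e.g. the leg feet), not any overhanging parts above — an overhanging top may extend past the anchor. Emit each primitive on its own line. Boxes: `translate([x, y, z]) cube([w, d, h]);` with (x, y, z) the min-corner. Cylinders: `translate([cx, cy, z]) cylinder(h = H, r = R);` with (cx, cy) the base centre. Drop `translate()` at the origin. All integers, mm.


translate([125, 343, 682]) cube([973, 660, 37]);
translate([209, 427, 0]) cylinder(h = 682, r = 43);
translate([1014, 427, 0]) cylinder(h = 682, r = 43);
translate([209, 919, 0]) cylinder(h = 682, r = 43);
translate([1014, 919, 0]) cylinder(h = 682, r = 43);


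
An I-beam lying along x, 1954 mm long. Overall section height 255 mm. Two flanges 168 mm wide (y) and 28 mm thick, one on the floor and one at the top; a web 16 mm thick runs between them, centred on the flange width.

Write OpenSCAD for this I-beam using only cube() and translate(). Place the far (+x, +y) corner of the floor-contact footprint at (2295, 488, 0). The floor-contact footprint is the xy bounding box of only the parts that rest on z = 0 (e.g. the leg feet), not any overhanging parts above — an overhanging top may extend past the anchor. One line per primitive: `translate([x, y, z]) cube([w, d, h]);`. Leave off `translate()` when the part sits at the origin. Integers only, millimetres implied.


translate([341, 320, 0]) cube([1954, 168, 28]);
translate([341, 396, 28]) cube([1954, 16, 199]);
translate([341, 320, 227]) cube([1954, 168, 28]);


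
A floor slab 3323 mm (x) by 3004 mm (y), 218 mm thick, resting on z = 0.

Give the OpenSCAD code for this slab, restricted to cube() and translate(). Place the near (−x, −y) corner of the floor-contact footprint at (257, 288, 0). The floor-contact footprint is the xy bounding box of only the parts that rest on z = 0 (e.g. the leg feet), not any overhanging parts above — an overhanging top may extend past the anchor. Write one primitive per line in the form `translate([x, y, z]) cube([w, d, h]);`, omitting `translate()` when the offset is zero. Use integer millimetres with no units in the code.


translate([257, 288, 0]) cube([3323, 3004, 218]);


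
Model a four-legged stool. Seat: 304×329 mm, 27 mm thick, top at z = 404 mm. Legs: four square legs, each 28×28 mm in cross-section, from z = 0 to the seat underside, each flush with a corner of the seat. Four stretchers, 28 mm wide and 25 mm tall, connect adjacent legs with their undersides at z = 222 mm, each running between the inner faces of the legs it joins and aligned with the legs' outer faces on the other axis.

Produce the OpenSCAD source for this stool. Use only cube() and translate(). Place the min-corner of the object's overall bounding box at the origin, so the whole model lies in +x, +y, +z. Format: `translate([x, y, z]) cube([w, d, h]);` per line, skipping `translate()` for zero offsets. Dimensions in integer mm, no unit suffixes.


translate([0, 0, 377]) cube([304, 329, 27]);
cube([28, 28, 377]);
translate([276, 0, 0]) cube([28, 28, 377]);
translate([0, 301, 0]) cube([28, 28, 377]);
translate([276, 301, 0]) cube([28, 28, 377]);
translate([28, 0, 222]) cube([248, 28, 25]);
translate([28, 301, 222]) cube([248, 28, 25]);
translate([0, 28, 222]) cube([28, 273, 25]);
translate([276, 28, 222]) cube([28, 273, 25]);


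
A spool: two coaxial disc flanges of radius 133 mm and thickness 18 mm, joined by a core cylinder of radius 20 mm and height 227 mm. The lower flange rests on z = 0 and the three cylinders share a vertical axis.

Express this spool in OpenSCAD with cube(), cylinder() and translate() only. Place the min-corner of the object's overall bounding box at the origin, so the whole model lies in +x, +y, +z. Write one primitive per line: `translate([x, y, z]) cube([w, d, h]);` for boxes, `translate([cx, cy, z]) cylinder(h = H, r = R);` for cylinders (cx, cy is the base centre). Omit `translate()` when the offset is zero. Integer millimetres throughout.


translate([133, 133, 0]) cylinder(h = 18, r = 133);
translate([133, 133, 18]) cylinder(h = 227, r = 20);
translate([133, 133, 245]) cylinder(h = 18, r = 133);


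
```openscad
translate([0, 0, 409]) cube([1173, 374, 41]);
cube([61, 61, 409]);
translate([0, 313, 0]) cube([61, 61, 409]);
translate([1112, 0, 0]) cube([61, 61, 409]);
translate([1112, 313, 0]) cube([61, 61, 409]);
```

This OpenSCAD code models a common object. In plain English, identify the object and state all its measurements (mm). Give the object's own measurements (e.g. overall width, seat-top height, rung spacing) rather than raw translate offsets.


A long wooden bench with a 1173 mm (x) × 374 mm (y) seat, 41 mm thick, its top surface 450 mm above the floor. Four 61 mm square legs at the seat corners, flush with the edges, run from z = 0 to the seat underside.


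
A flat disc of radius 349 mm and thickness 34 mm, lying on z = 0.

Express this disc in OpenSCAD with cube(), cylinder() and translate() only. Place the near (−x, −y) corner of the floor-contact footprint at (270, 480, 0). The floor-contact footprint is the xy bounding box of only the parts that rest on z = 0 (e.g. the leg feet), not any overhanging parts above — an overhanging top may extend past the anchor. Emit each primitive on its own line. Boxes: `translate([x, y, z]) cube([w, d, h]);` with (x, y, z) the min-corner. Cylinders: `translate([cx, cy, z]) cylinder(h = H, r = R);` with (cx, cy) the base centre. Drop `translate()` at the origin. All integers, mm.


translate([619, 829, 0]) cylinder(h = 34, r = 349);


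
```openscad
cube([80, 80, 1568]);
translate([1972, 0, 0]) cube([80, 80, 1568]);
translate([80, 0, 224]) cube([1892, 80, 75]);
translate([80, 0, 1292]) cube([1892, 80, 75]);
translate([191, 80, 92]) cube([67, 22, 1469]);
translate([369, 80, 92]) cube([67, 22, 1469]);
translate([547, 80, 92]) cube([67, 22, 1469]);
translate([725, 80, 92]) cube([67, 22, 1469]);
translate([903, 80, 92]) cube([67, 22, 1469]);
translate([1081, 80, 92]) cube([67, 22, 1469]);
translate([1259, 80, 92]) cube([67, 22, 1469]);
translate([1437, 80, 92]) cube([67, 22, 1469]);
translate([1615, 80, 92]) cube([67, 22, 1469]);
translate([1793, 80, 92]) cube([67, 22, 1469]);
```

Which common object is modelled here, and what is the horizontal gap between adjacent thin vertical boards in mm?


A fence section. The picket gap is 111 mm.

Two posts, two rails, 10 pickets — a fence section. Span 1892 mm holds 10 pickets of 67 mm with 11 equal gaps: ⌊(1892 − 10·67) / 11⌋ = 111 mm.


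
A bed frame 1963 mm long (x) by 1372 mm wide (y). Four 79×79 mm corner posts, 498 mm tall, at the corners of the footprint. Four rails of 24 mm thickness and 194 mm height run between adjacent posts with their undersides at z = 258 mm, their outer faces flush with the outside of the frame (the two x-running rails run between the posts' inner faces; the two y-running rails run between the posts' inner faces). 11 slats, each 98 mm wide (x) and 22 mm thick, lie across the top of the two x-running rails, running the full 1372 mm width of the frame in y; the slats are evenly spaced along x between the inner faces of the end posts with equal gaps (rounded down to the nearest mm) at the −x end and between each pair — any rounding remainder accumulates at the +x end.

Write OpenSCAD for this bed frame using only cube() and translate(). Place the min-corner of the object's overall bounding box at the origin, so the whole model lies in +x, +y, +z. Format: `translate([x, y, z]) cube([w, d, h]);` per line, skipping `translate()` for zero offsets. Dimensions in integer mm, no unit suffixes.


// slat z = rail_z + rail_h = 258 + 194 = 452
// slat gap = ⌊(1805 − 11·98) / 12⌋ = 60
cube([79, 79, 498]);
translate([0, 1293, 0]) cube([79, 79, 498]);
translate([1884, 0, 0]) cube([79, 79, 498]);
translate([1884, 1293, 0]) cube([79, 79, 498]);
translate([79, 0, 258]) cube([1805, 24, 194]);
translate([79, 1348, 258]) cube([1805, 24, 194]);
translate([0, 79, 258]) cube([24, 1214, 194]);
translate([1939, 79, 258]) cube([24, 1214, 194]);
translate([139, 0, 452]) cube([98, 1372, 22]);
translate([297, 0, 452]) cube([98, 1372, 22]);
translate([455, 0, 452]) cube([98, 1372, 22]);
translate([613, 0, 452]) cube([98, 1372, 22]);
translate([771, 0, 452]) cube([98, 1372, 22]);
translate([929, 0, 452]) cube([98, 1372, 22]);
translate([1087, 0, 452]) cube([98, 1372, 22]);
translate([1245, 0, 452]) cube([98, 1372, 22]);
translate([1403, 0, 452]) cube([98, 1372, 22]);
translate([1561, 0, 452]) cube([98, 1372, 22]);
translate([1719, 0, 452]) cube([98, 1372, 22]);


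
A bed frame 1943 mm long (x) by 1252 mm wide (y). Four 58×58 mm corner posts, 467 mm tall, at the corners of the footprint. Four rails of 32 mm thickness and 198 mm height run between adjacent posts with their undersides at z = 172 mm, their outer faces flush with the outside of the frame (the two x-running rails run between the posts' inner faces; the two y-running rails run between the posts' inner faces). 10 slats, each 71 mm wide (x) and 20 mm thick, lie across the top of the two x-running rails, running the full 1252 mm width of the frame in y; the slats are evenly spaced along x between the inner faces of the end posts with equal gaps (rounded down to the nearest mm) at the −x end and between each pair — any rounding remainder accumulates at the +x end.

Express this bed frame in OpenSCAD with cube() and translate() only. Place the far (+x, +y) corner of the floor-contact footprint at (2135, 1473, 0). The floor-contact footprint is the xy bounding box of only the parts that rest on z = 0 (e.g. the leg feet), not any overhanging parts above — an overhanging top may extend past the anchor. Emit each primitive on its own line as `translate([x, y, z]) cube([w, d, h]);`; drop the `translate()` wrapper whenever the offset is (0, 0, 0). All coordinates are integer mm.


// slat z = rail_z + rail_h = 172 + 198 = 370
// slat gap = ⌊(1827 − 10·71) / 11⌋ = 101
translate([192, 221, 0]) cube([58, 58, 467]);
translate([192, 1415, 0]) cube([58, 58, 467]);
translate([2077, 221, 0]) cube([58, 58, 467]);
translate([2077, 1415, 0]) cube([58, 58, 467]);
translate([250, 221, 172]) cube([1827, 32, 198]);
translate([250, 1441, 172]) cube([1827, 32, 198]);
translate([192, 279, 172]) cube([32, 1136, 198]);
translate([2103, 279, 172]) cube([32, 1136, 198]);
translate([351, 221, 370]) cube([71, 1252, 20]);
translate([523, 221, 370]) cube([71, 1252, 20]);
translate([695, 221, 370]) cube([71, 1252, 20]);
translate([867, 221, 370]) cube([71, 1252, 20]);
translate([1039, 221, 370]) cube([71, 1252, 20]);
translate([1211, 221, 370]) cube([71, 1252, 20]);
translate([1383, 221, 370]) cube([71, 1252, 20]);
translate([1555, 221, 370]) cube([71, 1252, 20]);
translate([1727, 221, 370]) cube([71, 1252, 20]);
translate([1899, 221, 370]) cube([71, 1252, 20]);


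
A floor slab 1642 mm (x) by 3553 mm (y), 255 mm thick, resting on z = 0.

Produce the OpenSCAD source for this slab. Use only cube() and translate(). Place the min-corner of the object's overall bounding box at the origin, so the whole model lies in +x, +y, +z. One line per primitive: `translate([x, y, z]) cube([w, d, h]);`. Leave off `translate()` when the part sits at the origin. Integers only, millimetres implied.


cube([1642, 3553, 255]);


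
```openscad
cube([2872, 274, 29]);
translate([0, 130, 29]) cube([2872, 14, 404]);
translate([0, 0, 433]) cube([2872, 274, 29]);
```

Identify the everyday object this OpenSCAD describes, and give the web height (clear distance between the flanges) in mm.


An I-beam. The web height is 404 mm.

Two wide flanges with a thin centred web — an I-beam. Overall 462 mm minus two 29 mm flanges gives a web of 462 − 2·29 = 404 mm.


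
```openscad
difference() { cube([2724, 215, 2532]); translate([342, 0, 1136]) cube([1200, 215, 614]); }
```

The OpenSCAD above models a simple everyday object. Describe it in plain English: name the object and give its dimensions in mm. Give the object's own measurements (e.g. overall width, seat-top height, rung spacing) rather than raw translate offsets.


A wall 2724 mm long (x), 215 mm thick (y), 2532 mm tall, with a rectangular window opening cut through it. The opening is 1200 mm wide and 614 mm tall; its sill is at z = 1136 mm and its near (−x) edge is 342 mm from the wall's −x end. The opening passes through the full wall thickness.


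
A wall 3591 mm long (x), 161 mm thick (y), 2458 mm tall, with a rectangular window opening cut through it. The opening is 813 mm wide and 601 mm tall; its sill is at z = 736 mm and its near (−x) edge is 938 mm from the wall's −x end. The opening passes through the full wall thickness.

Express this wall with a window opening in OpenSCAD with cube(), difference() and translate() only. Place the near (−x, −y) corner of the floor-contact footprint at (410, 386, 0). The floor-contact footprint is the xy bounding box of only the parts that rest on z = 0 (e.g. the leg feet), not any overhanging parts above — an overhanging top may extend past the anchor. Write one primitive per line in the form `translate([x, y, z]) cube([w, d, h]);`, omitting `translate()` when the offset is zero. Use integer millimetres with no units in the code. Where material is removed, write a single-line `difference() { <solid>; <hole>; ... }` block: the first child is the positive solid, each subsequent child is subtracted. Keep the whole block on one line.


difference() { translate([410, 386, 0]) cube([3591, 161, 2458]); translate([1348, 386, 736]) cube([813, 161, 601]); }


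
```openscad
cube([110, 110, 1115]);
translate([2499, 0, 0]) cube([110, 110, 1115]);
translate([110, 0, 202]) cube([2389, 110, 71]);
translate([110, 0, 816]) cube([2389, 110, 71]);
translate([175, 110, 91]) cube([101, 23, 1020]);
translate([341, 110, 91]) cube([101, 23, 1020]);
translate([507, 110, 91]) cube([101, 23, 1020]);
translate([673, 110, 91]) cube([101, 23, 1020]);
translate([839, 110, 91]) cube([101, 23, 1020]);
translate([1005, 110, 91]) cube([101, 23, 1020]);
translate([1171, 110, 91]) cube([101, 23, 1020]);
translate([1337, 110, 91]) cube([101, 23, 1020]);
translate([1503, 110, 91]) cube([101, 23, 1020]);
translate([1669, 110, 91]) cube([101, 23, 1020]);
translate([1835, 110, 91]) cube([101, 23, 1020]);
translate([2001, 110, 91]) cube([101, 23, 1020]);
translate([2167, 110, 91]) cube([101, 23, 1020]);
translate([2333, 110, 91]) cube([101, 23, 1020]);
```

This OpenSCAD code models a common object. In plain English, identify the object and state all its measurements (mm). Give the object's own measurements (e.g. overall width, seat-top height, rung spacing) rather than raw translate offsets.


A fence section. Two 110×110 mm posts, 1115 mm tall, stand on the floor with a clear span of 2389 mm between their inner faces. Two horizontal rails of 110×71 mm section span the gap between the posts with their undersides at z = 202 mm and z = 816 mm, flush with the posts' −y face. 14 pickets, each 101 mm wide, 23 mm thick and 1020 mm tall, are fixed to the +y face of the rails with their bottoms at z = 91 mm, spaced across the span with a 65 mm gap after the −x post and between neighbouring pickets and before the +x post.


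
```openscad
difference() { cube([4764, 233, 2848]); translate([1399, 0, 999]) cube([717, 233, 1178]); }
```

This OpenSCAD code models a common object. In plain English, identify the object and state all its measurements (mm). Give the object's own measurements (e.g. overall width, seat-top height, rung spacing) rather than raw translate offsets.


A wall 4764 mm long (x), 233 mm thick (y), 2848 mm tall, with a rectangular window opening cut through it. The opening is 717 mm wide and 1178 mm tall; its sill is at z = 999 mm and its near (−x) edge is 1399 mm from the wall's −x end. The opening passes through the full wall thickness.


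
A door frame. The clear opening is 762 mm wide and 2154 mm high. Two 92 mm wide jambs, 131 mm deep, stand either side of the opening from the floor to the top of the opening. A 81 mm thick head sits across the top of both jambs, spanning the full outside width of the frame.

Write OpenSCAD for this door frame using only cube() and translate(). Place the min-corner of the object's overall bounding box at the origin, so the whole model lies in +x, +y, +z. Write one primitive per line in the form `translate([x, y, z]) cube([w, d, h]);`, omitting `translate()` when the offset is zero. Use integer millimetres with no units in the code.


cube([92, 131, 2154]);
translate([854, 0, 0]) cube([92, 131, 2154]);
translate([0, 0, 2154]) cube([946, 131, 81]);


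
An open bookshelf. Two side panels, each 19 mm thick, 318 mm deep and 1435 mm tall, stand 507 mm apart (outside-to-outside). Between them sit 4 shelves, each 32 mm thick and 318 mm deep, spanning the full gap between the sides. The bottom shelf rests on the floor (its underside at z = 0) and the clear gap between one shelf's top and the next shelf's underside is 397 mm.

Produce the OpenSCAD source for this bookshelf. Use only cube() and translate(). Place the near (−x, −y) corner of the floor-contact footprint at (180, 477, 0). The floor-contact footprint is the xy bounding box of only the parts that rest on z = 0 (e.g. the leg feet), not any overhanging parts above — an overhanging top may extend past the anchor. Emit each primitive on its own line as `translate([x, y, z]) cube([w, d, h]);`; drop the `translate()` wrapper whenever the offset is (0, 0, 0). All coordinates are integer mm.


translate([180, 477, 0]) cube([19, 318, 1435]);
translate([668, 477, 0]) cube([19, 318, 1435]);
translate([199, 477, 0]) cube([469, 318, 32]);
translate([199, 477, 429]) cube([469, 318, 32]);
translate([199, 477, 858]) cube([469, 318, 32]);
translate([199, 477, 1287]) cube([469, 318, 32]);


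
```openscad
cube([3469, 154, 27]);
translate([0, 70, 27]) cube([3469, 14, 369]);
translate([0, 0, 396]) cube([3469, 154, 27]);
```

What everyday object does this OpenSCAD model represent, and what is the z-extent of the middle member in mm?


An I-beam. The web height is 369 mm.

Two wide flanges with a thin centred web — an I-beam. Overall 423 mm minus two 27 mm flanges gives a web of 423 − 2·27 = 369 mm.


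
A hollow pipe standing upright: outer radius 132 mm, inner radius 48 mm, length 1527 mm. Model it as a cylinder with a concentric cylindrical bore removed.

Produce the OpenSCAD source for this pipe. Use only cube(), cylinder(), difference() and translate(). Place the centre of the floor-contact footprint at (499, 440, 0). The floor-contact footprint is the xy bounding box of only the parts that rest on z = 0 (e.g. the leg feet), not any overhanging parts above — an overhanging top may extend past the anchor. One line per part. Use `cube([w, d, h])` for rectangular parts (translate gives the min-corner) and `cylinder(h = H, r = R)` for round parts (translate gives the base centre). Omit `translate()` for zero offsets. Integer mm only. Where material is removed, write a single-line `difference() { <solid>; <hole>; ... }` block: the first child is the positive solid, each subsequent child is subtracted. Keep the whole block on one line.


difference() { translate([499, 440, 0]) cylinder(h = 1527, r = 132); translate([499, 440, 0]) cylinder(h = 1527, r = 48); }


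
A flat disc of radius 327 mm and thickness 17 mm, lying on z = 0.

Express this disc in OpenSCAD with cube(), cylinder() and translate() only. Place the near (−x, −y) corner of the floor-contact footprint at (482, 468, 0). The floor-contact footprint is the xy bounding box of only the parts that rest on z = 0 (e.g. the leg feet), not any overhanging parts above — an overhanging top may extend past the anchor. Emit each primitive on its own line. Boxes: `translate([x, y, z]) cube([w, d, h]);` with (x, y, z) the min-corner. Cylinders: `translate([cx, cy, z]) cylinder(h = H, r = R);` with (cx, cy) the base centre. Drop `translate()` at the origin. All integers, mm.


translate([809, 795, 0]) cylinder(h = 17, r = 327);


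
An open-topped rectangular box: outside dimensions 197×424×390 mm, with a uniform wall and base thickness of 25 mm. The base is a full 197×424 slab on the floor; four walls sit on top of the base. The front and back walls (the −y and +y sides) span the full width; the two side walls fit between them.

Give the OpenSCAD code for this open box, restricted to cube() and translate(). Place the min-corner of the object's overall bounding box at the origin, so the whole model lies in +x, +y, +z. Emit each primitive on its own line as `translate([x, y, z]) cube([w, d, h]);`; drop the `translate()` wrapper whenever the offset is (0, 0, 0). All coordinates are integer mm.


cube([197, 424, 25]);
translate([0, 0, 25]) cube([197, 25, 365]);
translate([0, 399, 25]) cube([197, 25, 365]);
translate([0, 25, 25]) cube([25, 374, 365]);
translate([172, 25, 25]) cube([25, 374, 365]);


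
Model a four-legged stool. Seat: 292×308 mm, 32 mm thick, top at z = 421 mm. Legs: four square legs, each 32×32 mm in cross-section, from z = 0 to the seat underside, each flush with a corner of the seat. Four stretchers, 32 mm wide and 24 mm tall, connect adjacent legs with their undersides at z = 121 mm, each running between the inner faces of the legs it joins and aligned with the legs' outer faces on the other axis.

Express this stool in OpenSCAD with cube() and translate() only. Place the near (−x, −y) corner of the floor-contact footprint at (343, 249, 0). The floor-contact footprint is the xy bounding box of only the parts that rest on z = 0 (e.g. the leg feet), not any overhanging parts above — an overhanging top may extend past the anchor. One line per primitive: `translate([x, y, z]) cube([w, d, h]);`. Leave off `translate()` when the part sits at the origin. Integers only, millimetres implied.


// leg_h = 421 - 32 = 389
// stretcher span = 292 - 2*32 = 228
translate([343, 249, 389]) cube([292, 308, 32]);
translate([343, 249, 0]) cube([32, 32, 389]);
translate([603, 249, 0]) cube([32, 32, 389]);
translate([343, 525, 0]) cube([32, 32, 389]);
translate([603, 525, 0]) cube([32, 32, 389]);
translate([375, 249, 121]) cube([228, 32, 24]);
translate([375, 525, 121]) cube([228, 32, 24]);
translate([343, 281, 121]) cube([32, 244, 24]);
translate([603, 281, 121]) cube([32, 244, 24]);


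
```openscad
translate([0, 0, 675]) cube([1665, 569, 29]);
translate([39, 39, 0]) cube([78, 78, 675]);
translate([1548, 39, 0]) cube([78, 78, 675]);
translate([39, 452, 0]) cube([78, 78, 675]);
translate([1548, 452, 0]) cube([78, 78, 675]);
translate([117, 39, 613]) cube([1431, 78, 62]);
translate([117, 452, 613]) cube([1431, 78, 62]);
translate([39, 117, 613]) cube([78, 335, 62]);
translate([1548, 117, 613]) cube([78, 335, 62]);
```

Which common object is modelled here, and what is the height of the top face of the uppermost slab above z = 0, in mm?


A table. The table height is 704 mm.

A 1665×569×29 slab sits at z = 675 on four 78 mm square posts — a table. The top surface is at 675 + 29 = 704 mm.


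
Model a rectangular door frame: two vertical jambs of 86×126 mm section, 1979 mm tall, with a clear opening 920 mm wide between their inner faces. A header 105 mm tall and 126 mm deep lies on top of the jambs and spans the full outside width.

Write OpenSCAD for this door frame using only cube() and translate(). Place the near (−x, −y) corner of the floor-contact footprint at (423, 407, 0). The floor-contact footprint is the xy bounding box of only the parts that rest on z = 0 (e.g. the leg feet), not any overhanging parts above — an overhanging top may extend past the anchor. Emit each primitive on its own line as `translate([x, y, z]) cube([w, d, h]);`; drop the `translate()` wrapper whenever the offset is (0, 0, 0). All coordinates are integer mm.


translate([423, 407, 0]) cube([86, 126, 1979]);
translate([1429, 407, 0]) cube([86, 126, 1979]);
translate([423, 407, 1979]) cube([1092, 126, 105]);


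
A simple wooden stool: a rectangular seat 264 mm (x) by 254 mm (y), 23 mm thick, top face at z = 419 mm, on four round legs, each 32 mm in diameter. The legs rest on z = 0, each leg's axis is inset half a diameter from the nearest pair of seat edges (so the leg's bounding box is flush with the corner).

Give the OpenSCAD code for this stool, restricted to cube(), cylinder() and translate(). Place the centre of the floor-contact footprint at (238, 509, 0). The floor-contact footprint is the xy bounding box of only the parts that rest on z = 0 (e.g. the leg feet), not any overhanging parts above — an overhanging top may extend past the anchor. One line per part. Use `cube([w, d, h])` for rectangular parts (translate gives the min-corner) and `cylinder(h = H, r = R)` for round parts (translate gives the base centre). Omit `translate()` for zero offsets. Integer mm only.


translate([106, 382, 396]) cube([264, 254, 23]);
translate([122, 398, 0]) cylinder(h = 396, r = 16);
translate([354, 398, 0]) cylinder(h = 396, r = 16);
translate([122, 620, 0]) cylinder(h = 396, r = 16);
translate([354, 620, 0]) cylinder(h = 396, r = 16);


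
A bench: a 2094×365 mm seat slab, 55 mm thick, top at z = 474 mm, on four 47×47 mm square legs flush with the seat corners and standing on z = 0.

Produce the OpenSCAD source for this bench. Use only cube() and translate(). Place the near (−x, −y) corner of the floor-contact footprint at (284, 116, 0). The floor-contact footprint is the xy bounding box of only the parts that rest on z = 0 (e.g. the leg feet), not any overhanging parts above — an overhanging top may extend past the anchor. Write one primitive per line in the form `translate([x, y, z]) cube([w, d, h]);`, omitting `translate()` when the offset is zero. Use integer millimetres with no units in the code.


// leg_h = 474 − 55 = 419
translate([284, 116, 419]) cube([2094, 365, 55]);
translate([284, 116, 0]) cube([47, 47, 419]);
translate([284, 434, 0]) cube([47, 47, 419]);
translate([2331, 116, 0]) cube([47, 47, 419]);
translate([2331, 434, 0]) cube([47, 47, 419]);
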